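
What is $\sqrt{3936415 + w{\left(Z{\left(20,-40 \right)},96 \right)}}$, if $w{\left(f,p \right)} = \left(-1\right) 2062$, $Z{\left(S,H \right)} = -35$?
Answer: $\sqrt{3934353} \approx 1983.5$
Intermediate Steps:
$w{\left(f,p \right)} = -2062$
$\sqrt{3936415 + w{\left(Z{\left(20,-40 \right)},96 \right)}} = \sqrt{3936415 - 2062} = \sqrt{3934353}$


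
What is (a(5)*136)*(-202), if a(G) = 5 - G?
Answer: 0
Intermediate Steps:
(a(5)*136)*(-202) = ((5 - 1*5)*136)*(-202) = ((5 - 5)*136)*(-202) = (0*136)*(-202) = 0*(-202) = 0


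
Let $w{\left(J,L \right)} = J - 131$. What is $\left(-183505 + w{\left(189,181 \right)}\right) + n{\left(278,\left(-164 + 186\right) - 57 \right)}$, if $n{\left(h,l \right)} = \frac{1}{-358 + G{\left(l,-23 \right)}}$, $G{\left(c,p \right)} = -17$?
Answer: $- \frac{68792626}{375} \approx -1.8345 \cdot 10^{5}$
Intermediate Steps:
$w{\left(J,L \right)} = -131 + J$
$n{\left(h,l \right)} = - \frac{1}{375}$ ($n{\left(h,l \right)} = \frac{1}{-358 - 17} = \frac{1}{-375} = - \frac{1}{375}$)
$\left(-183505 + w{\left(189,181 \right)}\right) + n{\left(278,\left(-164 + 186\right) - 57 \right)} = \left(-183505 + \left(-131 + 189\right)\right) - \frac{1}{375} = \left(-183505 + 58\right) - \frac{1}{375} = -183447 - \frac{1}{375} = - \frac{68792626}{375}$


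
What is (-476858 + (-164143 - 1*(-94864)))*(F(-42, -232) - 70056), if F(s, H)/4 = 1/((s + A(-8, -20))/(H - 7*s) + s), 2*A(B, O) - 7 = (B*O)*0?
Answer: 202205288740472/5285 ≈ 3.8260e+10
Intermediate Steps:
A(B, O) = 7/2 (A(B, O) = 7/2 + ((B*O)*0)/2 = 7/2 + (1/2)*0 = 7/2 + 0 = 7/2)
F(s, H) = 4/(s + (7/2 + s)/(H - 7*s)) (F(s, H) = 4/((s + 7/2)/(H - 7*s) + s) = 4/((7/2 + s)/(H - 7*s) + s) = 4/(s + (7/2 + s)/(H - 7*s)))
(-476858 + (-164143 - 1*(-94864)))*(F(-42, -232) - 70056) = (-476858 + (-164143 - 1*(-94864)))*(8*(-232 - 7*(-42))/(7 - 14*(-42)**2 + 2*(-42) + 2*(-232)*(-42)) - 70056) = (-476858 + (-164143 + 94864))*(8*(-232 + 294)/(7 - 14*1764 - 84 + 19488) - 70056) = (-476858 - 69279)*(8*62/(7 - 24696 - 84 + 19488) - 70056) = -546137*(8*62/(-5285) - 70056) = -546137*(8*(-1/5285)*62 - 70056) = -546137*(-496/5285 - 70056) = -546137*(-370246456/5285) = 202205288740472/5285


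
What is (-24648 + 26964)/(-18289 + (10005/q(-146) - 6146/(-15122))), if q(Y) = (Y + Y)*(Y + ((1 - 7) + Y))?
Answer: -507920397472/4010833901697 ≈ -0.12664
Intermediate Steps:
q(Y) = 2*Y*(-6 + 2*Y) (q(Y) = (2*Y)*(Y + (-6 + Y)) = (2*Y)*(-6 + 2*Y) = 2*Y*(-6 + 2*Y))
(-24648 + 26964)/(-18289 + (10005/q(-146) - 6146/(-15122))) = (-24648 + 26964)/(-18289 + (10005/((4*(-146)*(-3 - 146))) - 6146/(-15122))) = 2316/(-18289 + (10005/((4*(-146)*(-149))) - 6146*(-1/15122))) = 2316/(-18289 + (10005/87016 + 3073/7561)) = 2316/(-18289 + 343047973/657927976) = 2316/(-12032501705091/657927976) = 2316*(-657927976/12032501705091) = -507920397472/4010833901697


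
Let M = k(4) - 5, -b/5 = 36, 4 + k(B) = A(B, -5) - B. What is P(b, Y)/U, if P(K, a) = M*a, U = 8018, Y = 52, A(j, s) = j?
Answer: -234/4009 ≈ -0.058369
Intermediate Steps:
k(B) = -4 (k(B) = -4 + (B - B) = -4 + 0 = -4)
b = -180 (b = -5*36 = -180)
M = -9 (M = -4 - 5 = -9)
P(K, a) = -9*a
P(b, Y)/U = -9*52/8018 = -468*1/8018 = -234/4009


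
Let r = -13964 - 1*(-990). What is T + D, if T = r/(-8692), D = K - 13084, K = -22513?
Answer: -154698075/4346 ≈ -35596.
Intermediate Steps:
r = -12974 (r = -13964 + 990 = -12974)
D = -35597 (D = -22513 - 13084 = -35597)
T = 6487/4346 (T = -12974/(-8692) = -12974*(-1/8692) = 6487/4346 ≈ 1.4926)
T + D = 6487/4346 - 35597 = -154698075/4346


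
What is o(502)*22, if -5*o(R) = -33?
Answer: 726/5 ≈ 145.20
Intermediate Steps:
o(R) = 33/5 (o(R) = -⅕*(-33) = 33/5)
o(502)*22 = (33/5)*22 = 726/5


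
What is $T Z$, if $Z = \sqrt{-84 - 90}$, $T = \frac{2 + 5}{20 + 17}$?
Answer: $\frac{7 i \sqrt{174}}{37} \approx 2.4956 i$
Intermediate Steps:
$T = \frac{7}{37} \approx 0.18919$
$Z = i \sqrt{174}$ ($Z = \sqrt{-174} = i \sqrt{174} \approx 13.191 i$)
$T Z = \frac{7 i \sqrt{174}}{37}$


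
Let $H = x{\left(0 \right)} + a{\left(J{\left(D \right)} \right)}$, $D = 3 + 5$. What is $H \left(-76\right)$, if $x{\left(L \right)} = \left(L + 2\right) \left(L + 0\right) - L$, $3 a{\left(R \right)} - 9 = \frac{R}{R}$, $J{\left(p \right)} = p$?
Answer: $- \frac{760}{3} \approx -253.33$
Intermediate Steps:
$D = 8$
$a{\left(R \right)} = \frac{10}{3}$ ($a{\left(R \right)} = 3 + \frac{R \frac{1}{R}}{3} = 3 + \frac{1}{3} \cdot 1 = 3 + \frac{1}{3} = \frac{10}{3}$)
$x{\left(L \right)} = - L + L \left(2 + L\right)$ ($x{\left(L \right)} = \left(2 + L\right) L - L = L \left(2 + L\right) - L = - L + L \left(2 + L\right)$)
$H = \frac{10}{3}$ ($H = 0 \left(1 + 0\right) + \frac{10}{3} = 0 \cdot 1 + \frac{10}{3} = 0 + \frac{10}{3} = \frac{10}{3} \approx 3.3333$)
$H \left(-76\right) = \frac{10}{3} \left(-76\right) = - \frac{760}{3}$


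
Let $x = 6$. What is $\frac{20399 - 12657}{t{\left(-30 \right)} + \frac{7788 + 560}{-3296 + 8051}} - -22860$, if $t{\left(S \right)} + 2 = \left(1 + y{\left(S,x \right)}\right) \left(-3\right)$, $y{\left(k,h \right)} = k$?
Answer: $\frac{9467088990}{412523} \approx 22949.0$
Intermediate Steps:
$t{\left(S \right)} = -5 - 3 S$ ($t{\left(S \right)} = -2 + \left(1 + S\right) \left(-3\right) = -2 - \left(3 + 3 S\right) = -5 - 3 S$)
$\frac{20399 - 12657}{t{\left(-30 \right)} + \frac{7788 + 560}{-3296 + 8051}} - -22860 = \frac{20399 - 12657}{\left(-5 - -90\right) + \frac{7788 + 560}{-3296 + 8051}} - -22860 = \frac{7742}{\left(-5 + 90\right) + \frac{8348}{4755}} + 22860 = \frac{7742}{85 + 8348 \cdot \frac{1}{4755}} + 22860 = \frac{7742}{85 + \frac{8348}{4755}} + 22860 = \frac{7742}{\frac{412523}{4755}} + 22860 = 7742 \cdot \frac{4755}{412523} + 22860 = \frac{36813210}{412523} + 22860 = \frac{9467088990}{412523}$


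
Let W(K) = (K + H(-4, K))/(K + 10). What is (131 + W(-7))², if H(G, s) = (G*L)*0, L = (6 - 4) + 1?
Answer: 148996/9 ≈ 16555.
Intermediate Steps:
L = 3 (L = 2 + 1 = 3)
H(G, s) = 0 (H(G, s) = (G*3)*0 = (3*G)*0 = 0)
W(K) = K/(10 + K) (W(K) = (K + 0)/(K + 10) = K/(10 + K))
(131 + W(-7))² = (131 - 7/(10 - 7))² = (131 - 7/3)² = (386/3)² = 148996/9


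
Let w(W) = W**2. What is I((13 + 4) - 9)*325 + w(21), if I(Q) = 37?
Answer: 12466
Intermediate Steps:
I((13 + 4) - 9)*325 + w(21) = 37*325 + 21**2 = 12025 + 441 = 12466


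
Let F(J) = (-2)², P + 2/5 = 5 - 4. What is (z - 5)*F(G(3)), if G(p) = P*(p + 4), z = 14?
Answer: 36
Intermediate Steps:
P = ⅗ (P = -⅖ + (5 - 4) = -⅖ + 1 = ⅗ ≈ 0.60000)
G(p) = 12/5 + 3*p/5 (G(p) = 3*(p + 4)/5 = 3*(4 + p)/5 = 12/5 + 3*p/5)
F(J) = 4
(z - 5)*F(G(3)) = (14 - 5)*4 = 9*4 = 36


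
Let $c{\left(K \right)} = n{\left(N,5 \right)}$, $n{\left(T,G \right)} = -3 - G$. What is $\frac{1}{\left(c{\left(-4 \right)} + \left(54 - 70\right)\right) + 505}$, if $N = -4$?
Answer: $\frac{1}{481} \approx 0.002079$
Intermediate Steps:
$c{\left(K \right)} = -8$ ($c{\left(K \right)} = -3 - 5 = -8$)
$\frac{1}{\left(c{\left(-4 \right)} + \left(54 - 70\right)\right) + 505} = \frac{1}{\left(-8 + \left(54 - 70\right)\right) + 505} = \frac{1}{\left(-8 - 16\right) + 505} = \frac{1}{-24 + 505} = \frac{1}{481}$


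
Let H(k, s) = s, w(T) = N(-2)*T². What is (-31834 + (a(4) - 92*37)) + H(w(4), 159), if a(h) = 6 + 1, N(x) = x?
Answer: -35072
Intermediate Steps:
a(h) = 7
w(T) = -2*T²
(-31834 + (a(4) - 92*37)) + H(w(4), 159) = (-31834 + (7 - 92*37)) + 159 = (-31834 + (7 - 3404)) + 159 = (-31834 - 3397) + 159 = -35231 + 159 = -35072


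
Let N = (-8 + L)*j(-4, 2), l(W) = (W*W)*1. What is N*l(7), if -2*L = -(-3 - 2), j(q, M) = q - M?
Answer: 3087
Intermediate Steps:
l(W) = W² (l(W) = W²*1 = W²)
L = -5/2 (L = -(-1)*(-3 - 2)/2 = -(-1)*(-5)/2 = -½*5 = -5/2 ≈ -2.5000)
N = 63 (N = (-8 - 5/2)*(-4 - 1*2) = -21*(-4 - 2)/2 = -21/2*(-6) = 63)
N*l(7) = 63*7² = 63*49 = 3087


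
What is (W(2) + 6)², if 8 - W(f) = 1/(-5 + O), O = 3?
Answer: 841/4 ≈ 210.25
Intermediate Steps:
W(f) = 17/2 (W(f) = 8 - 1/(-5 + 3) = 8 - 1/(-2) = 8 - 1*(-½) = 8 + ½ = 17/2)
(W(2) + 6)² = (17/2 + 6)² = (29/2)² = 841/4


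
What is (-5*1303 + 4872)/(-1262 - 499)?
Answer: 1643/1761 ≈ 0.93299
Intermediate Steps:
(-5*1303 + 4872)/(-1262 - 499) = (-6515 + 4872)/(-1761) = -1643*(-1/1761) = 1643/1761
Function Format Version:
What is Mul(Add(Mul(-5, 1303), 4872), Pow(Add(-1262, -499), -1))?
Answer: Rational(1643, 1761) ≈ 0.93299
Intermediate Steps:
Mul(Add(Mul(-5, 1303), 4872), Pow(Add(-1262, -499), -1)) = Mul(Add(-6515, 4872), Pow(-1761, -1)) = Mul(-1643, Rational(-1, 1761)) = Rational(1643, 1761)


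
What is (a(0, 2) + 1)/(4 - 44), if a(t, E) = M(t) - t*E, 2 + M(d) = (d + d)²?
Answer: 1/40 ≈ 0.025000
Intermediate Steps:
M(d) = -2 + 4*d² (M(d) = -2 + (d + d)² = -2 + (2*d)² = -2 + 4*d²)
a(t, E) = -2 + 4*t² - E*t (a(t, E) = (-2 + 4*t²) - t*E = (-2 + 4*t²) - E*t = -2 + 4*t² - E*t)
(a(0, 2) + 1)/(4 - 44) = ((-2 + 4*0² - 1*2*0) + 1)/(4 - 44) = ((-2 + 4*0 + 0) + 1)/(-40) = ((-2 + 0 + 0) + 1)*(-1/40) = (-2 + 1)*(-1/40) = -1*(-1/40) = 1/40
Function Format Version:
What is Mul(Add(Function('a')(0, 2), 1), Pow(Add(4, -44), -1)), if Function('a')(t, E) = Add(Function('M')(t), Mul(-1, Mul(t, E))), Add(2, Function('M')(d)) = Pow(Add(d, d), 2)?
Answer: Rational(1, 40) ≈ 0.025000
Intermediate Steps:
Function('M')(d) = Add(-2, Mul(4, Pow(d, 2))) (Function('M')(d) = Add(-2, Pow(Add(d, d), 2)) = Add(-2, Pow(Mul(2, d), 2)) = Add(-2, Mul(4, Pow(d, 2))))
Function('a')(t, E) = Add(-2, Mul(4, Pow(t, 2)), Mul(-1, E, t)) (Function('a')(t, E) = Add(Add(-2, Mul(4, Pow(t, 2))), Mul(-1, Mul(t, E))) = Add(Add(-2, Mul(4, Pow(t, 2))), Mul(-1, Mul(E, t))) = Add(Add(-2, Mul(4, Pow(t, 2))), Mul(-1, E, t)) = Add(-2, Mul(4, Pow(t, 2)), Mul(-1, E, t)))
Mul(Add(Function('a')(0, 2), 1), Pow(Add(4, -44), -1)) = Mul(Add(Add(-2, Mul(4, Pow(0, 2)), Mul(-1, 2, 0)), 1), Pow(Add(4, -44), -1)) = Mul(Add(Add(-2, Mul(4, 0), 0), 1), Pow(-40, -1)) = Mul(Add(Add(-2, 0, 0), 1), Rational(-1, 40)) = Mul(Add(-2, 1), Rational(-1, 40)) = Mul(-1, Rational(-1, 40)) = Rational(1, 40)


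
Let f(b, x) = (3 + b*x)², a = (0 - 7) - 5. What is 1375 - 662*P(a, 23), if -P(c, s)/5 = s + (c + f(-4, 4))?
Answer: 597175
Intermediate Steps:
a = -12 (a = -7 - 5 = -12)
P(c, s) = -845 - 5*c - 5*s (P(c, s) = -5*(s + (c + (3 - 4*4)²)) = -5*(s + (c + (3 - 16)²)) = -5*(s + (c + (-13)²)) = -5*(s + (c + 169)) = -5*(s + (169 + c)) = -5*(169 + c + s) = -845 - 5*c - 5*s)
1375 - 662*P(a, 23) = 1375 - 662*(-845 - 5*(-12) - 5*23) = 1375 - 662*(-845 + 60 - 115) = 1375 - 662*(-900) = 1375 + 595800 = 597175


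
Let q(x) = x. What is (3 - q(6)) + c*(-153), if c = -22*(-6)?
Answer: -20199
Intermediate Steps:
c = 132
(3 - q(6)) + c*(-153) = (3 - 6) + 132*(-153) = (3 - 1*6) - 20196 = (3 - 6) - 20196 = -3 - 20196 = -20199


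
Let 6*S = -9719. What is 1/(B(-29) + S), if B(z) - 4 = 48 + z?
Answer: -6/9581 ≈ -0.00062624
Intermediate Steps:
B(z) = 52 + z (B(z) = 4 + (48 + z) = 52 + z)
S = -9719/6 (S = (1/6)*(-9719) = -9719/6 ≈ -1619.8)
1/(B(-29) + S) = 1/((52 - 29) - 9719/6) = 1/(23 - 9719/6) = 1/(-9581/6) = -6/9581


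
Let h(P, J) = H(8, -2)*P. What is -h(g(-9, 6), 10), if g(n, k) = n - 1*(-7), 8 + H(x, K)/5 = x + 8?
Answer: 80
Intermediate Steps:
H(x, K) = 5*x (H(x, K) = -40 + 5*(x + 8) = -40 + 5*(8 + x) = -40 + (40 + 5*x) = 5*x)
g(n, k) = 7 + n (g(n, k) = n + 7 = 7 + n)
h(P, J) = 40*P (h(P, J) = (5*8)*P = 40*P)
-h(g(-9, 6), 10) = -40*(7 - 9) = -40*(-2) = -1*(-80) = 80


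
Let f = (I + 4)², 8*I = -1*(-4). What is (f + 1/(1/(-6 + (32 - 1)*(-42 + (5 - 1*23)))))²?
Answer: 54508689/16 ≈ 3.4068e+6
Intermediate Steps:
I = ½ (I = (-1*(-4))/8 = (⅛)*4 = ½ ≈ 0.50000)
f = 81/4 (f = (½ + 4)² = (9/2)² = 81/4 ≈ 20.250)
(f + 1/(1/(-6 + (32 - 1)*(-42 + (5 - 1*23)))))² = (81/4 + 1/(1/(-6 + (32 - 1)*(-42 + (5 - 1*23)))))² = (81/4 + 1/(1/(-6 + 31*(-42 + (5 - 23)))))² = (81/4 + 1/(1/(-6 + 31*(-42 - 18))))² = (81/4 + 1/(1/(-6 + 31*(-60))))² = (81/4 + 1/(1/(-6 - 1860)))² = (81/4 + 1/(1/(-1866)))² = (81/4 + 1/(-1/1866))² = (81/4 - 1866)² = (-7383/4)² = 54508689/16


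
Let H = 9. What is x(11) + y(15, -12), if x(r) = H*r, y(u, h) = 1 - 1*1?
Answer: 99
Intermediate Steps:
y(u, h) = 0 (y(u, h) = 1 - 1 = 0)
x(r) = 9*r
x(11) + y(15, -12) = 9*11 + 0 = 99 + 0 = 99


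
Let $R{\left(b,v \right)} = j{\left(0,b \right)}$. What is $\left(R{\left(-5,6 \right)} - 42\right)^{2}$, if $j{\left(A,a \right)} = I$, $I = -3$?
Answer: $2025$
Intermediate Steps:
$j{\left(A,a \right)} = -3$
$R{\left(b,v \right)} = -3$
$\left(R{\left(-5,6 \right)} - 42\right)^{2} = \left(-3 - 42\right)^{2} = \left(-45\right)^{2} = 2025$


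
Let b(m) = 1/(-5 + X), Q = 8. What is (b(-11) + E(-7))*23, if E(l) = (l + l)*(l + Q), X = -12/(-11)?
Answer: -14099/43 ≈ -327.88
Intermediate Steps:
X = 12/11 (X = -12*(-1/11) = 12/11 ≈ 1.0909)
b(m) = -11/43 (b(m) = 1/(-5 + 12/11) = 1/(-43/11) = -11/43)
E(l) = 2*l*(8 + l) (E(l) = (l + l)*(l + 8) = (2*l)*(8 + l) = 2*l*(8 + l))
(b(-11) + E(-7))*23 = (-11/43 + 2*(-7)*(8 - 7))*23 = (-11/43 + 2*(-7)*1)*23 = (-11/43 - 14)*23 = -613/43*23 = -14099/43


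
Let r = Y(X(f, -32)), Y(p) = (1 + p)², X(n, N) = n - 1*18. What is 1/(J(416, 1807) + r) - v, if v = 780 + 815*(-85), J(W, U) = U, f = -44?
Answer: 378640361/5528 ≈ 68495.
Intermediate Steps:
X(n, N) = -18 + n (X(n, N) = n - 18 = -18 + n)
r = 3721 (r = (1 + (-18 - 44))² = (1 - 62)² = (-61)² = 3721)
v = -68495 (v = 780 - 69275 = -68495)
1/(J(416, 1807) + r) - v = 1/(1807 + 3721) - 1*(-68495) = 1/5528 + 68495 = 378640361/5528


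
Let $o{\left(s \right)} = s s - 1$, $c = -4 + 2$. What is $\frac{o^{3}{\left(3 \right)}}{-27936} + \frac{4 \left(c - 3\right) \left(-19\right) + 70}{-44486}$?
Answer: $- \frac{552313}{19418139} \approx -0.028443$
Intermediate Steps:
$c = -2$
$o{\left(s \right)} = -1 + s^{2}$ ($o{\left(s \right)} = s^{2} - 1 = -1 + s^{2}$)
$\frac{o^{3}{\left(3 \right)}}{-27936} + \frac{4 \left(c - 3\right) \left(-19\right) + 70}{-44486} = \frac{\left(-1 + 3^{2}\right)^{3}}{-27936} + \frac{4 \left(-2 - 3\right) \left(-19\right) + 70}{-44486} = \left(-1 + 9\right)^{3} \left(- \frac{1}{27936}\right) + \left(4 \left(-5\right) \left(-19\right) + 70\right) \left(- \frac{1}{44486}\right) = 8^{3} \left(- \frac{1}{27936}\right) + \left(\left(-20\right) \left(-19\right) + 70\right) \left(- \frac{1}{44486}\right) = 512 \left(- \frac{1}{27936}\right) + \left(380 + 70\right) \left(- \frac{1}{44486}\right) = - \frac{16}{873} + 450 \left(- \frac{1}{44486}\right) = - \frac{16}{873} - \frac{225}{22243} = - \frac{552313}{19418139}$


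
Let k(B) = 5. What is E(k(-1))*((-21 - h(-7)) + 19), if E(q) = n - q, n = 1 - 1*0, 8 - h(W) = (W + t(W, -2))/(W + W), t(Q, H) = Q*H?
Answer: 42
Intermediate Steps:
t(Q, H) = H*Q
h(W) = 17/2 (h(W) = 8 - (W - 2*W)/(W + W) = 8 - (-W)/(2*W) = 8 - (-W)*1/(2*W) = 8 - 1*(-½) = 8 + ½ = 17/2)
n = 1 (n = 1 + 0 = 1)
E(q) = 1 - q
E(k(-1))*((-21 - h(-7)) + 19) = (1 - 1*5)*((-21 - 1*17/2) + 19) = (1 - 5)*((-21 - 17/2) + 19) = -4*(-59/2 + 19) = -4*(-21/2) = 42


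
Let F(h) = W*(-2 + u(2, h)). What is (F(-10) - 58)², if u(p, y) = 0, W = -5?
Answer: 2304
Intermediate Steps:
F(h) = 10 (F(h) = -5*(-2 + 0) = -5*(-2) = 10)
(F(-10) - 58)² = (10 - 58)² = (-48)² = 2304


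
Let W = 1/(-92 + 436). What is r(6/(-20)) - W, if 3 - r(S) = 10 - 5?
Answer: -689/344 ≈ -2.0029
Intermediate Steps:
r(S) = -2 (r(S) = 3 - (10 - 5) = 3 - 1*5 = 3 - 5 = -2)
W = 1/344 ≈ 0.0029070
r(6/(-20)) - W = -2 - 1*1/344 = -2 - 1/344 = -689/344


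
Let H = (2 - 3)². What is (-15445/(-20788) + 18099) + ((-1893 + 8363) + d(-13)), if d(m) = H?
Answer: 510776605/20788 ≈ 24571.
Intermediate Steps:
H = 1 (H = (-1)² = 1)
d(m) = 1
(-15445/(-20788) + 18099) + ((-1893 + 8363) + d(-13)) = (-15445/(-20788) + 18099) + ((-1893 + 8363) + 1) = (-15445*(-1/20788) + 18099) + (6470 + 1) = (15445/20788 + 18099) + 6471 = 376257457/20788 + 6471 = 510776605/20788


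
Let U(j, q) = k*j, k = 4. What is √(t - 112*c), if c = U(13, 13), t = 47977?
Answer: √42153 ≈ 205.31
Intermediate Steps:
U(j, q) = 4*j
c = 52 (c = 4*13 = 52)
√(t - 112*c) = √(47977 - 112*52) = √(47977 - 5824) = √42153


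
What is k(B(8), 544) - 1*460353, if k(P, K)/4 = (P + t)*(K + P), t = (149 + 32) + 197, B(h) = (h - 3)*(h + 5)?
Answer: 618795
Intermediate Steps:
B(h) = (-3 + h)*(5 + h)
t = 378 (t = 181 + 197 = 378)
k(P, K) = 4*(378 + P)*(K + P) (k(P, K) = 4*((P + 378)*(K + P)) = 4*((378 + P)*(K + P)) = 4*(378 + P)*(K + P))
k(B(8), 544) - 1*460353 = (4*(-15 + 8² + 2*8)² + 1512*544 + 1512*(-15 + 8² + 2*8) + 4*544*(-15 + 8² + 2*8)) - 1*460353 = (4*(-15 + 64 + 16)² + 822528 + 1512*(-15 + 64 + 16) + 4*544*(-15 + 64 + 16)) - 460353 = (4*65² + 822528 + 1512*65 + 4*544*65) - 460353 = (4*4225 + 822528 + 98280 + 141440) - 460353 = (16900 + 822528 + 98280 + 141440) - 460353 = 1079148 - 460353 = 618795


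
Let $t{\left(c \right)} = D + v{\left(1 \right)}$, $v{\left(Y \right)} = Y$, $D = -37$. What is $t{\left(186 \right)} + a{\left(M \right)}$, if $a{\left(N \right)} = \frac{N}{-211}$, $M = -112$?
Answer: $- \frac{7484}{211} \approx -35.469$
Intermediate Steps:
$t{\left(c \right)} = -36$ ($t{\left(c \right)} = -37 + 1 = -36$)
$a{\left(N \right)} = - \frac{N}{211}$ ($a{\left(N \right)} = N \left(- \frac{1}{211}\right) = - \frac{N}{211}$)
$t{\left(186 \right)} + a{\left(M \right)} = -36 - - \frac{112}{211} = -36 + \frac{112}{211} = - \frac{7484}{211}$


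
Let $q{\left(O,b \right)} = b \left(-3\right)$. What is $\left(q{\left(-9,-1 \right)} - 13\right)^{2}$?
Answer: $100$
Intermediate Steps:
$q{\left(O,b \right)} = - 3 b$
$\left(q{\left(-9,-1 \right)} - 13\right)^{2} = \left(\left(-3\right) \left(-1\right) - 13\right)^{2} = \left(3 - 13\right)^{2} = \left(-10\right)^{2} = 100$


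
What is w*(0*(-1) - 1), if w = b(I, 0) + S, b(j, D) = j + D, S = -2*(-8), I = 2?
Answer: -18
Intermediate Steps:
S = 16
b(j, D) = D + j
w = 18 (w = (0 + 2) + 16 = 2 + 16 = 18)
w*(0*(-1) - 1) = 18*(0*(-1) - 1) = 18*(0 - 1) = 18*(-1) = -18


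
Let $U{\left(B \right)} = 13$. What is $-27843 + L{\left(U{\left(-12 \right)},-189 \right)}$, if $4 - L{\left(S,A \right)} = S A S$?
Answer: $4102$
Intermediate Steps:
$L{\left(S,A \right)} = 4 - A S^{2}$ ($L{\left(S,A \right)} = 4 - S A S = 4 - A S S = 4 - A S^{2}$)
$-27843 + L{\left(U{\left(-12 \right)},-189 \right)} = -27843 - \left(-4 - 189 \cdot 13^{2}\right) = -27843 - \left(-4 - 31941\right) = -27843 + \left(4 + 31941\right) = -27843 + 31945 = 4102$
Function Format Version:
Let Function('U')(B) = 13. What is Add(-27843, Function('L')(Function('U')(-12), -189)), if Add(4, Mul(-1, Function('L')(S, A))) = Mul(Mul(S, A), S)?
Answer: 4102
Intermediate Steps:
Function('L')(S, A) = Add(4, Mul(-1, A, Pow(S, 2))) (Function('L')(S, A) = Add(4, Mul(-1, Mul(Mul(S, A), S))) = Add(4, Mul(-1, Mul(Mul(A, S), S))) = Add(4, Mul(-1, Mul(A, Pow(S, 2)))) = Add(4, Mul(-1, A, Pow(S, 2))))
Add(-27843, Function('L')(Function('U')(-12), -189)) = Add(-27843, Add(4, Mul(-1, -189, Pow(13, 2)))) = Add(-27843, Add(4, Mul(-1, -189, 169))) = Add(-27843, Add(4, 31941)) = Add(-27843, 31945) = 4102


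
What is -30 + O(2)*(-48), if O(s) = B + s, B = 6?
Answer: -414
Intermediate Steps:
O(s) = 6 + s
-30 + O(2)*(-48) = -30 + (6 + 2)*(-48) = -30 + 8*(-48) = -30 - 384 = -414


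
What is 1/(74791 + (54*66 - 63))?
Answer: 1/78292 ≈ 1.2773e-5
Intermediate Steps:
1/(74791 + (54*66 - 63)) = 1/(74791 + (3564 - 63)) = 1/(74791 + 3501) = 1/78292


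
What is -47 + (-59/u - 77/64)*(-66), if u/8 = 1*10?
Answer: 12973/160 ≈ 81.081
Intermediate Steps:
u = 80 (u = 8*(1*10) = 8*10 = 80)
-47 + (-59/u - 77/64)*(-66) = -47 + (-59/80 - 77/64)*(-66) = -47 - 621/320*(-66) = -47 + 20493/160 = 12973/160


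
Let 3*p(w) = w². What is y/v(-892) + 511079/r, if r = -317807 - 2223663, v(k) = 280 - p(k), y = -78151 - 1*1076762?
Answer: 4199656185617/1010010675640 ≈ 4.1580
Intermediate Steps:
p(w) = w²/3
y = -1154913 (y = -78151 - 1076762 = -1154913)
v(k) = 280 - k²/3
r = -2541470
y/v(-892) + 511079/r = -1154913/(280 - ⅓*(-892)²) + 511079/(-2541470) = -1154913/(280 - ⅓*795664) + 511079*(-1/2541470) = -1154913/(280 - 795664/3) - 511079/2541470 = -1154913/(-794824/3) - 511079/2541470 = -1154913*(-3/794824) - 511079/2541470 = 3464739/794824 - 511079/2541470 = 4199656185617/1010010675640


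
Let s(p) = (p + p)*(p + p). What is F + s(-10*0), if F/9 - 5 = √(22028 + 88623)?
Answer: 45 + 9*√110651 ≈ 3038.8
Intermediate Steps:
F = 45 + 9*√110651 (F = 45 + 9*√(22028 + 88623) = 45 + 9*√110651 ≈ 3038.8)
s(p) = 4*p² (s(p) = (2*p)*(2*p) = 4*p²)
F + s(-10*0) = (45 + 9*√110651) + 4*(-10*0)² = (45 + 9*√110651) + 4*0² = (45 + 9*√110651) + 4*0 = (45 + 9*√110651) + 0 = 45 + 9*√110651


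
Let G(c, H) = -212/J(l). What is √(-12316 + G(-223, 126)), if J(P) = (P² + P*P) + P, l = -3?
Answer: 2*I*√693570/15 ≈ 111.04*I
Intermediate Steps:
J(P) = P + 2*P² (J(P) = (P² + P²) + P = 2*P² + P = P + 2*P²)
G(c, H) = -212/15 (G(c, H) = -212*(-1/(3*(1 + 2*(-3)))) = -212*(-1/(3*(1 - 6))) = -212/((-3*(-5))) = -212/15)
√(-12316 + G(-223, 126)) = √(-12316 - 212/15) = √(-184952/15) = 2*I*√693570/15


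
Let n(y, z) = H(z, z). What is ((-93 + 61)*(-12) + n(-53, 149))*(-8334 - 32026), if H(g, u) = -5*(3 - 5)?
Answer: -15901840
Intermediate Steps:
H(g, u) = 10 (H(g, u) = -5*(-2) = 10)
n(y, z) = 10
((-93 + 61)*(-12) + n(-53, 149))*(-8334 - 32026) = ((-93 + 61)*(-12) + 10)*(-8334 - 32026) = (-32*(-12) + 10)*(-40360) = (384 + 10)*(-40360) = 394*(-40360) = -15901840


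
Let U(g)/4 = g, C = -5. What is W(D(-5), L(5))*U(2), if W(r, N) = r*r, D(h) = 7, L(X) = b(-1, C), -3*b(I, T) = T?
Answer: 392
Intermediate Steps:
b(I, T) = -T/3
U(g) = 4*g
L(X) = 5/3 (L(X) = -1/3*(-5) = 5/3)
W(r, N) = r**2
W(D(-5), L(5))*U(2) = 7**2*(4*2) = 49*8 = 392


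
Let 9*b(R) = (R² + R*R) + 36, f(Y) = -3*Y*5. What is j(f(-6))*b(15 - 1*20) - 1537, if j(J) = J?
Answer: -677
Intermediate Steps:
f(Y) = -15*Y
b(R) = 4 + 2*R²/9 (b(R) = ((R² + R*R) + 36)/9 = ((R² + R²) + 36)/9 = (2*R² + 36)/9 = (36 + 2*R²)/9 = 4 + 2*R²/9)
j(f(-6))*b(15 - 1*20) - 1537 = (-15*(-6))*(4 + 2*(15 - 1*20)²/9) - 1537 = 90*(4 + 2*(15 - 20)²/9) - 1537 = 90*(4 + (2/9)*(-5)²) - 1537 = 90*(4 + (2/9)*25) - 1537 = 90*(4 + 50/9) - 1537 = 90*(86/9) - 1537 = 860 - 1537 = -677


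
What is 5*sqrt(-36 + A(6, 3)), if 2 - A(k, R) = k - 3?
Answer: 5*I*sqrt(37) ≈ 30.414*I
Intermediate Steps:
A(k, R) = 5 - k (A(k, R) = 2 - (k - 3) = 2 - (-3 + k) = 2 + (3 - k) = 5 - k)
5*sqrt(-36 + A(6, 3)) = 5*sqrt(-36 + (5 - 1*6)) = 5*sqrt(-36 + (5 - 6)) = 5*sqrt(-36 - 1) = 5*sqrt(-37) = 5*(I*sqrt(37)) = 5*I*sqrt(37)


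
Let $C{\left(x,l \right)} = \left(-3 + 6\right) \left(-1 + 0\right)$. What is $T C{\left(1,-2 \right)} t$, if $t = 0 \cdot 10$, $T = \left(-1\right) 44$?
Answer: $0$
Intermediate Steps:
$T = -44$
$C{\left(x,l \right)} = -3$ ($C{\left(x,l \right)} = 3 \left(-1\right) = -3$)
$t = 0$
$T C{\left(1,-2 \right)} t = \left(-44\right) \left(-3\right) 0 = 132 \cdot 0 = 0$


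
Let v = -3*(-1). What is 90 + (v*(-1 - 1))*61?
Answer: -276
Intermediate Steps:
v = 3
90 + (v*(-1 - 1))*61 = 90 + (3*(-1 - 1))*61 = 90 + (3*(-2))*61 = 90 - 6*61 = 90 - 366 = -276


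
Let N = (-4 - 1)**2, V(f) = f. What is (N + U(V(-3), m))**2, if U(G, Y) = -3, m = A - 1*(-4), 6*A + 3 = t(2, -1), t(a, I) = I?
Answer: 484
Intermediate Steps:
A = -2/3 (A = -1/2 + (1/6)*(-1) = -1/2 - 1/6 = -2/3 ≈ -0.66667)
m = 10/3 (m = -2/3 - 1*(-4) = -2/3 + 4 = 10/3 ≈ 3.3333)
N = 25 (N = (-5)**2 = 25)
(N + U(V(-3), m))**2 = (25 - 3)**2 = 22**2 = 484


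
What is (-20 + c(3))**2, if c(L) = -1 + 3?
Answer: 324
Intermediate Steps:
c(L) = 2
(-20 + c(3))**2 = (-20 + 2)**2 = (-18)**2 = 324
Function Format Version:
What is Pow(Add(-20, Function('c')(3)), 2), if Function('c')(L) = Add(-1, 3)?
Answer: 324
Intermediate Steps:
Function('c')(L) = 2
Pow(Add(-20, Function('c')(3)), 2) = Pow(Add(-20, 2), 2) = Pow(-18, 2) = 324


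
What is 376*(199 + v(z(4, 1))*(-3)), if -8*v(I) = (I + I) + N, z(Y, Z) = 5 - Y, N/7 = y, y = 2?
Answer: 77080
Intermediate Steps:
N = 14 (N = 7*2 = 14)
v(I) = -7/4 - I/4 (v(I) = -((I + I) + 14)/8 = -(2*I + 14)/8 = -(14 + 2*I)/8 = -7/4 - I/4)
376*(199 + v(z(4, 1))*(-3)) = 376*(199 + (-7/4 - (5 - 1*4)/4)*(-3)) = 376*(199 + (-7/4 - (5 - 4)/4)*(-3)) = 376*(199 + (-7/4 - ¼*1)*(-3)) = 376*(199 + (-7/4 - ¼)*(-3)) = 376*(199 - 2*(-3)) = 376*(199 + 6) = 376*205 = 77080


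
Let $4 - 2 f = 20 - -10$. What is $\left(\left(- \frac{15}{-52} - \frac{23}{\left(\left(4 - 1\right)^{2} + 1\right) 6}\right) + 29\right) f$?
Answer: $- \frac{11273}{30} \approx -375.77$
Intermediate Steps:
$f = -13$ ($f = 2 - \frac{20 - -10}{2} = 2 - \frac{20 + 10}{2} = 2 - 15 = -13$)
$\left(\left(- \frac{15}{-52} - \frac{23}{\left(\left(4 - 1\right)^{2} + 1\right) 6}\right) + 29\right) f = \left(\left(- \frac{15}{-52} - \frac{23}{\left(\left(4 - 1\right)^{2} + 1\right) 6}\right) + 29\right) \left(-13\right) = \left(\left(\left(-15\right) \left(- \frac{1}{52}\right) - \frac{23}{\left(3^{2} + 1\right) 6}\right) + 29\right) \left(-13\right) = \left(\left(\frac{15}{52} - \frac{23}{\left(9 + 1\right) 6}\right) + 29\right) \left(-13\right) = \left(\left(\frac{15}{52} - \frac{23}{10 \cdot 6}\right) + 29\right) \left(-13\right) = \left(\left(\frac{15}{52} - \frac{23}{60}\right) + 29\right) \left(-13\right) = \left(- \frac{37}{390} + 29\right) \left(-13\right) = \frac{11273}{390} \left(-13\right) = - \frac{11273}{30}$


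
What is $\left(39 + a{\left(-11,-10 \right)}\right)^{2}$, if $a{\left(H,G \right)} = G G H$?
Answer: $1125721$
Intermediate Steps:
$a{\left(H,G \right)} = H G^{2}$ ($a{\left(H,G \right)} = G^{2} H = H G^{2}$)
$\left(39 + a{\left(-11,-10 \right)}\right)^{2} = \left(39 - 11 \left(-10\right)^{2}\right)^{2} = \left(39 - 1100\right)^{2} = \left(-1061\right)^{2} = 1125721$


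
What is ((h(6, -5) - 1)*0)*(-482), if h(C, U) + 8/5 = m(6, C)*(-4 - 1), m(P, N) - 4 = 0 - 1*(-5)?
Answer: 0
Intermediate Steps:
m(P, N) = 9 (m(P, N) = 4 + (0 - 1*(-5)) = 4 + (0 + 5) = 4 + 5 = 9)
h(C, U) = -233/5 (h(C, U) = -8/5 + 9*(-4 - 1) = -8/5 + 9*(-5) = -8/5 - 45 = -233/5)
((h(6, -5) - 1)*0)*(-482) = ((-233/5 - 1)*0)*(-482) = -238/5*0*(-482) = 0*(-482) = 0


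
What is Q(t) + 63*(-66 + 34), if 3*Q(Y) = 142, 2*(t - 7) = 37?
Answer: -5906/3 ≈ -1968.7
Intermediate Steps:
t = 51/2 (t = 7 + (1/2)*37 = 7 + 37/2 = 51/2 ≈ 25.500)
Q(Y) = 142/3 (Q(Y) = (1/3)*142 = 142/3)
Q(t) + 63*(-66 + 34) = 142/3 + 63*(-66 + 34) = 142/3 + 63*(-32) = 142/3 - 2016 = -5906/3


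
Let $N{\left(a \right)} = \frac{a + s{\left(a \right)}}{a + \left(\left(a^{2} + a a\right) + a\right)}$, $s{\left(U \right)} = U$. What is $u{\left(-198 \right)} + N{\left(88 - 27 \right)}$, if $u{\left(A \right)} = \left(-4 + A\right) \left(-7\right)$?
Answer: $\frac{87669}{62} \approx 1414.0$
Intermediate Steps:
$u{\left(A \right)} = 28 - 7 A$
$N{\left(a \right)} = \frac{2 a}{2 a + 2 a^{2}}$ ($N{\left(a \right)} = \frac{a + a}{a + \left(\left(a^{2} + a a\right) + a\right)} = \frac{2 a}{a + \left(\left(a^{2} + a^{2}\right) + a\right)} = \frac{2 a}{a + \left(2 a^{2} + a\right)} = \frac{2 a}{a + \left(a + 2 a^{2}\right)} = \frac{2 a}{2 a + 2 a^{2}}$)
$u{\left(-198 \right)} + N{\left(88 - 27 \right)} = \left(28 - -1386\right) + \frac{1}{1 + \left(88 - 27\right)} = \left(28 + 1386\right) + \frac{1}{1 + \left(88 - 27\right)} = 1414 + \frac{1}{1 + 61} = 1414 + \frac{1}{62} = \frac{87669}{62}$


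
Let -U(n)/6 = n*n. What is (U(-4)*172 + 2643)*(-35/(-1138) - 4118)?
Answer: 64993587381/1138 ≈ 5.7112e+7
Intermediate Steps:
U(n) = -6*n**2 (U(n) = -6*n*n = -6*n**2)
(U(-4)*172 + 2643)*(-35/(-1138) - 4118) = (-6*(-4)**2*172 + 2643)*(-35/(-1138) - 4118) = (-6*16*172 + 2643)*(-35*(-1/1138) - 4118) = (-96*172 + 2643)*(35/1138 - 4118) = (-16512 + 2643)*(-4686249/1138) = -13869*(-4686249/1138) = 64993587381/1138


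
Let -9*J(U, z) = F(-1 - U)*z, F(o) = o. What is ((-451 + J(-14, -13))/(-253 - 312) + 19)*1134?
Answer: 2532726/113 ≈ 22414.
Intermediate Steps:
J(U, z) = -z*(-1 - U)/9 (J(U, z) = -(-1 - U)*z/9 = -z*(-1 - U)/9)
((-451 + J(-14, -13))/(-253 - 312) + 19)*1134 = ((-451 + (1/9)*(-13)*(1 - 14))/(-253 - 312) + 19)*1134 = ((-451 + (1/9)*(-13)*(-13))/(-565) + 19)*1134 = ((-451 + 169/9)*(-1/565) + 19)*1134 = (-3890/9*(-1/565) + 19)*1134 = (778/1017 + 19)*1134 = (20101/1017)*1134 = 2532726/113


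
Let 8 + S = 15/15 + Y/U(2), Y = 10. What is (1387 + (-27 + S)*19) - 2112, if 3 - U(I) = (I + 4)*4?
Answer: -28981/21 ≈ -1380.0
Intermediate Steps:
U(I) = -13 - 4*I (U(I) = 3 - (I + 4)*4 = 3 - (4 + I)*4 = 3 - (16 + 4*I) = 3 + (-16 - 4*I) = -13 - 4*I)
S = -157/21 (S = -8 + (15/15 + 10/(-13 - 4*2)) = -8 + (15*(1/15) + 10/(-13 - 8)) = -8 + (1 + 10/(-21)) = -8 + (1 + 10*(-1/21)) = -8 + (1 - 10/21) = -8 + 11/21 = -157/21 ≈ -7.4762)
(1387 + (-27 + S)*19) - 2112 = (1387 + (-27 - 157/21)*19) - 2112 = (1387 - 724/21*19) - 2112 = (1387 - 13756/21) - 2112 = 15371/21 - 2112 = -28981/21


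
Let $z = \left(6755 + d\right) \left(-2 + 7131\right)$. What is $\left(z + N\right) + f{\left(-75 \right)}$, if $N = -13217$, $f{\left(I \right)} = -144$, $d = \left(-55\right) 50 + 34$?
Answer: $28780670$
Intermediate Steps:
$d = -2716$ ($d = -2750 + 34 = -2716$)
$z = 28794031$ ($z = \left(6755 - 2716\right) \left(-2 + 7131\right) = 4039 \cdot 7129 = 28794031$)
$\left(z + N\right) + f{\left(-75 \right)} = \left(28794031 - 13217\right) - 144 = 28780814 - 144 = 28780670$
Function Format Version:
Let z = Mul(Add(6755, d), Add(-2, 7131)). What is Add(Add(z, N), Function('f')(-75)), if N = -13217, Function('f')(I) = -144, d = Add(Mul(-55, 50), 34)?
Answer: 28780670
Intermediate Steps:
d = -2716 (d = Add(-2750, 34) = -2716)
z = 28794031 (z = Mul(Add(6755, -2716), Add(-2, 7131)) = Mul(4039, 7129) = 28794031)
Add(Add(z, N), Function('f')(-75)) = Add(Add(28794031, -13217), -144) = Add(28780814, -144) = 28780670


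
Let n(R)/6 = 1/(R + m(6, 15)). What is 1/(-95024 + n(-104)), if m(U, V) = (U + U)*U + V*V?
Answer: -193/18339626 ≈ -1.0524e-5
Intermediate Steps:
m(U, V) = V**2 + 2*U**2 (m(U, V) = (2*U)*U + V**2 = 2*U**2 + V**2 = V**2 + 2*U**2)
n(R) = 6/(297 + R) (n(R) = 6/(R + (15**2 + 2*6**2)) = 6/(R + (225 + 2*36)) = 6/(R + (225 + 72)) = 6/(R + 297) = 6/(297 + R))
1/(-95024 + n(-104)) = 1/(-95024 + 6/(297 - 104)) = 1/(-95024 + 6/193) = 1/(-18339626/193) = -193/18339626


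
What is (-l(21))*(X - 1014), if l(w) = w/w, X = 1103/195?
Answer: 196627/195 ≈ 1008.3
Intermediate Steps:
X = 1103/195 (X = 1103*(1/195) = 1103/195 ≈ 5.6564)
l(w) = 1
(-l(21))*(X - 1014) = (-1*1)*(1103/195 - 1014) = -1*(-196627/195) = 196627/195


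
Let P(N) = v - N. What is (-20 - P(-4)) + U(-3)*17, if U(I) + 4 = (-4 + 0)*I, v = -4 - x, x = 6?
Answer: 122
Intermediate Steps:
v = -10 (v = -4 - 1*6 = -4 - 6 = -10)
P(N) = -10 - N
U(I) = -4 - 4*I (U(I) = -4 + (-4 + 0)*I = -4 - 4*I)
(-20 - P(-4)) + U(-3)*17 = (-20 - (-10 - 1*(-4))) + (-4 - 4*(-3))*17 = (-20 - (-10 + 4)) + (-4 + 12)*17 = (-20 - 1*(-6)) + 8*17 = (-20 + 6) + 136 = -14 + 136 = 122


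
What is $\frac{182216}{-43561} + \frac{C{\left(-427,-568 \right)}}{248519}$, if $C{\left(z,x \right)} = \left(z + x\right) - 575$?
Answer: $- \frac{45352528874}{10825736159} \approx -4.1893$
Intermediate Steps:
$C{\left(z,x \right)} = -575 + x + z$ ($C{\left(z,x \right)} = \left(x + z\right) - 575 = -575 + x + z$)
$\frac{182216}{-43561} + \frac{C{\left(-427,-568 \right)}}{248519} = \frac{182216}{-43561} + \frac{-575 - 568 - 427}{248519} = 182216 \left(- \frac{1}{43561}\right) - \frac{1570}{248519} = - \frac{182216}{43561} - \frac{1570}{248519} = - \frac{45352528874}{10825736159}$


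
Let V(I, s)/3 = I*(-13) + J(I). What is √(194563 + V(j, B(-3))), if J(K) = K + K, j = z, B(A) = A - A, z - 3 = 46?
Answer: √192946 ≈ 439.26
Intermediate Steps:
z = 49 (z = 3 + 46 = 49)
B(A) = 0
j = 49
J(K) = 2*K
V(I, s) = -33*I (V(I, s) = 3*(I*(-13) + 2*I) = 3*(-13*I + 2*I) = 3*(-11*I) = -33*I)
√(194563 + V(j, B(-3))) = √(194563 - 33*49) = √(194563 - 1617) = √192946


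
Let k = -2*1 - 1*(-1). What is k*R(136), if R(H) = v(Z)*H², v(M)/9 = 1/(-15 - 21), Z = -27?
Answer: 4624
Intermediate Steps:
v(M) = -¼ (v(M) = 9/(-15 - 21) = 9/(-36) = 9*(-1/36) = -¼)
k = -1 (k = -2 + 1 = -1)
R(H) = -H²/4
k*R(136) = -(-1)*136²/4 = -(-1)*18496/4 = -1*(-4624) = 4624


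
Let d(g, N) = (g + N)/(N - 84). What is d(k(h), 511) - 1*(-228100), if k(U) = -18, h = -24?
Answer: 97399193/427 ≈ 2.2810e+5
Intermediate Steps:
d(g, N) = (N + g)/(-84 + N)
d(k(h), 511) - 1*(-228100) = (511 - 18)/(-84 + 511) - 1*(-228100) = 493/427 + 228100 = 97399193/427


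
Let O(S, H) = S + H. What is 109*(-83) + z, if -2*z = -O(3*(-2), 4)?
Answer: -9048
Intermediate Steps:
O(S, H) = H + S
z = -1 (z = -(-1)*(4 + 3*(-2))/2 = -(-1)*(4 - 6)/2 = -(-1)*(-2)/2 = -1/2*2 = -1)
109*(-83) + z = 109*(-83) - 1 = -9047 - 1 = -9048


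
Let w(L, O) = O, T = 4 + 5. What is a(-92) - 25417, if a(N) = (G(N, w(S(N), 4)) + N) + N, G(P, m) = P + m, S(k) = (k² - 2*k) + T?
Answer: -25689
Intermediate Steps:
T = 9
S(k) = 9 + k² - 2*k (S(k) = (k² - 2*k) + 9 = 9 + k² - 2*k)
a(N) = 4 + 3*N (a(N) = ((N + 4) + N) + N = ((4 + N) + N) + N = (4 + 2*N) + N = 4 + 3*N)
a(-92) - 25417 = (4 + 3*(-92)) - 25417 = (4 - 276) - 25417 = -272 - 25417 = -25689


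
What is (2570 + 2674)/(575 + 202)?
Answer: 1748/259 ≈ 6.7490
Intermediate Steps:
(2570 + 2674)/(575 + 202) = 5244/777 = 5244*(1/777) = 1748/259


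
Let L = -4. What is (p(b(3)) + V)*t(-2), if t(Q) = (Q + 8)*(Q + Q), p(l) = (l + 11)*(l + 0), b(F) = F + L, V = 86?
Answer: -1824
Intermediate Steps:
b(F) = -4 + F (b(F) = F - 4 = -4 + F)
p(l) = l*(11 + l) (p(l) = (11 + l)*l = l*(11 + l))
t(Q) = 2*Q*(8 + Q) (t(Q) = (8 + Q)*(2*Q) = 2*Q*(8 + Q))
(p(b(3)) + V)*t(-2) = ((-4 + 3)*(11 + (-4 + 3)) + 86)*(2*(-2)*(8 - 2)) = (-(11 - 1) + 86)*(2*(-2)*6) = (-1*10 + 86)*(-24) = (-10 + 86)*(-24) = 76*(-24) = -1824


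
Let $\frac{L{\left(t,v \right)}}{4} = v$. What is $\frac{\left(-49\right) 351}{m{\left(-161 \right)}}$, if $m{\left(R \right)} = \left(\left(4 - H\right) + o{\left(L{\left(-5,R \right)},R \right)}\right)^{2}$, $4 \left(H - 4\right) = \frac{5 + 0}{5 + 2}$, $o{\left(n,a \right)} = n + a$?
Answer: $- \frac{499408}{18825075} \approx -0.026529$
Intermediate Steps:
$L{\left(t,v \right)} = 4 v$
$o{\left(n,a \right)} = a + n$
$H = \frac{117}{28}$ ($H = 4 + \frac{\left(5 + 0\right) \frac{1}{5 + 2}}{4} = 4 + \frac{5 \cdot \frac{1}{7}}{4} = 4 + \frac{1}{4} \cdot \frac{5}{7} = 4 + \frac{5}{28} = \frac{117}{28} \approx 4.1786$)
$m{\left(R \right)} = \left(- \frac{5}{28} + 5 R\right)^{2}$ ($m{\left(R \right)} = \left(\left(4 - \frac{117}{28}\right) + \left(R + 4 R\right)\right)^{2} = \left(\left(4 - \frac{117}{28}\right) + 5 R\right)^{2} = \left(- \frac{5}{28} + 5 R\right)^{2}$)
$\frac{\left(-49\right) 351}{m{\left(-161 \right)}} = \frac{\left(-49\right) 351}{\frac{25}{784} \left(-1 + 28 \left(-161\right)\right)^{2}} = - \frac{17199}{\frac{25}{784} \left(-1 - 4508\right)^{2}} = - \frac{17199}{\frac{25}{784} \left(-4509\right)^{2}} = - \frac{17199}{\frac{25}{784} \cdot 20331081} = - \frac{17199}{\frac{508277025}{784}} = \left(-17199\right) \frac{784}{508277025} = - \frac{499408}{18825075}$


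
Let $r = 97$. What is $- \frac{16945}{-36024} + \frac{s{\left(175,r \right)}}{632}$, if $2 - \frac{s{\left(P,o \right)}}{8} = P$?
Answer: $- \frac{61943}{36024} \approx -1.7195$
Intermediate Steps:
$s{\left(P,o \right)} = 16 - 8 P$
$- \frac{16945}{-36024} + \frac{s{\left(175,r \right)}}{632} = - \frac{16945}{-36024} + \frac{16 - 1400}{632} = \left(-16945\right) \left(- \frac{1}{36024}\right) + \left(16 - 1400\right) \frac{1}{632} = \frac{16945}{36024} - \frac{173}{79} = - \frac{61943}{36024}$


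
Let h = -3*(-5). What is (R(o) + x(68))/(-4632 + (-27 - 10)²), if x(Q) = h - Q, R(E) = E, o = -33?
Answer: 86/3263 ≈ 0.026356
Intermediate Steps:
h = 15
x(Q) = 15 - Q
(R(o) + x(68))/(-4632 + (-27 - 10)²) = (-33 + (15 - 1*68))/(-4632 + (-27 - 10)²) = (-33 + (15 - 68))/(-4632 + (-37)²) = (-33 - 53)/(-4632 + 1369) = -86/(-3263) = -86*(-1/3263) = 86/3263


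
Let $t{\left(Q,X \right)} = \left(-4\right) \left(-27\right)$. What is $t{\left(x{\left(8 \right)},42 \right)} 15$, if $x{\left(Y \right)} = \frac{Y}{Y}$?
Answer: $1620$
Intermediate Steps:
$x{\left(Y \right)} = 1$
$t{\left(Q,X \right)} = 108$
$t{\left(x{\left(8 \right)},42 \right)} 15 = 108 \cdot 15 = 1620$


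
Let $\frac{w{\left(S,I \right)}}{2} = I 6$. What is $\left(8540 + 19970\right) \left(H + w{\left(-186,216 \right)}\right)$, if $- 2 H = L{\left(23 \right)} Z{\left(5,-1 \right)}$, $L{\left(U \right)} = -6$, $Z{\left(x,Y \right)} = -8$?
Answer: $73213680$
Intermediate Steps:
$w{\left(S,I \right)} = 12 I$ ($w{\left(S,I \right)} = 2 I 6 = 2 \cdot 6 I = 12 I$)
$H = -24$ ($H = - \frac{\left(-6\right) \left(-8\right)}{2} = \left(- \frac{1}{2}\right) 48 = -24$)
$\left(8540 + 19970\right) \left(H + w{\left(-186,216 \right)}\right) = \left(8540 + 19970\right) \left(-24 + 12 \cdot 216\right) = 28510 \left(-24 + 2592\right) = 28510 \cdot 2568 = 73213680$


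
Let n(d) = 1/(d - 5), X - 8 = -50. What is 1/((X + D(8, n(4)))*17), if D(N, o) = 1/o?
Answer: -1/731 ≈ -0.0013680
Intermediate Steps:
X = -42 (X = 8 - 50 = -42)
n(d) = 1/(-5 + d)
1/((X + D(8, n(4)))*17) = 1/((-42 + 1/(1/(-5 + 4)))*17) = 1/((-42 + 1/(1/(-1)))*17) = 1/((-42 + 1/(-1))*17) = 1/((-42 - 1)*17) = 1/(-43*17) = 1/(-731) = -1/731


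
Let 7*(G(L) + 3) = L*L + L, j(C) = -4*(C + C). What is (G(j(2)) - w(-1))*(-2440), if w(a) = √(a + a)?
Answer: -534360/7 + 2440*I*√2 ≈ -76337.0 + 3450.7*I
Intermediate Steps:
j(C) = -8*C
G(L) = -3 + L/7 + L²/7 (G(L) = -3 + (L*L + L)/7 = -3 + (L² + L)/7 = -3 + (L + L²)/7 = -3 + (L/7 + L²/7) = -3 + L/7 + L²/7)
w(a) = √2*√a (w(a) = √(2*a) = √2*√a)
(G(j(2)) - w(-1))*(-2440) = ((-3 + (-8*2)/7 + (-8*2)²/7) - √2*√(-1))*(-2440) = ((-3 + (⅐)*(-16) + (⅐)*(-16)²) - √2*I)*(-2440) = ((-3 - 16/7 + (⅐)*256) - I*√2)*(-2440) = ((-3 - 16/7 + 256/7) - I*√2)*(-2440) = (219/7 - I*√2)*(-2440) = -534360/7 + 2440*I*√2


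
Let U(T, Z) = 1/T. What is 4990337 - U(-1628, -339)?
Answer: 8124268637/1628 ≈ 4.9903e+6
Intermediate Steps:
4990337 - U(-1628, -339) = 4990337 - 1/(-1628) = 4990337 - 1*(-1/1628) = 4990337 + 1/1628 = 8124268637/1628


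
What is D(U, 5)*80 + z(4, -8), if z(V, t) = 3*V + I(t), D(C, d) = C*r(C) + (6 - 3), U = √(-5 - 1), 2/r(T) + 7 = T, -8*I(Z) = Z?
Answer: 2975/11 - 224*I*√6/11 ≈ 270.45 - 49.88*I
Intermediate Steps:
I(Z) = -Z/8
r(T) = 2/(-7 + T)
U = I*√6 (U = √(-6) = I*√6 ≈ 2.4495*I)
D(C, d) = 3 + 2*C/(-7 + C) (D(C, d) = C*(2/(-7 + C)) + (6 - 3) = 2*C/(-7 + C) + 3 = 3 + 2*C/(-7 + C))
z(V, t) = 3*V - t/8
D(U, 5)*80 + z(4, -8) = ((-21 + 5*(I*√6))/(-7 + I*√6))*80 + (3*4 - ⅛*(-8)) = ((-21 + 5*I*√6)/(-7 + I*√6))*80 + (12 + 1) = 80*(-21 + 5*I*√6)/(-7 + I*√6) + 13 = 13 + 80*(-21 + 5*I*√6)/(-7 + I*√6)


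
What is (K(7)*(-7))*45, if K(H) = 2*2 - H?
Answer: 945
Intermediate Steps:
K(H) = 4 - H
(K(7)*(-7))*45 = ((4 - 1*7)*(-7))*45 = ((4 - 7)*(-7))*45 = -3*(-7)*45 = 21*45 = 945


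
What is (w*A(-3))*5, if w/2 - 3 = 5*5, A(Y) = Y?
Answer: -840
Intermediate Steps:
w = 56 (w = 6 + 2*(5*5) = 6 + 2*25 = 6 + 50 = 56)
(w*A(-3))*5 = (56*(-3))*5 = -168*5 = -840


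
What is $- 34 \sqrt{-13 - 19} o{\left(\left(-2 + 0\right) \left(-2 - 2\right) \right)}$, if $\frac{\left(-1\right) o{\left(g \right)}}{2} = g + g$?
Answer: $4352 i \sqrt{2} \approx 6154.7 i$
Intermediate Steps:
$o{\left(g \right)} = - 4 g$ ($o{\left(g \right)} = - 2 \left(g + g\right) = - 2 \cdot 2 g = - 4 g$)
$- 34 \sqrt{-13 - 19} o{\left(\left(-2 + 0\right) \left(-2 - 2\right) \right)} = - 34 \sqrt{-13 - 19} \left(- 4 \left(-2 + 0\right) \left(-2 - 2\right)\right) = - 34 \sqrt{-32} \left(- 4 \left(\left(-2\right) \left(-4\right)\right)\right) = - 34 \cdot 4 i \sqrt{2} \left(\left(-4\right) 8\right) = - 136 i \sqrt{2} \left(-32\right) = 4352 i \sqrt{2}$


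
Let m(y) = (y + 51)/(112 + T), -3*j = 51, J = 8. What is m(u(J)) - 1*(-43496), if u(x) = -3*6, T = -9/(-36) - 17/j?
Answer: 6567940/151 ≈ 43496.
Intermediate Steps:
j = -17 (j = -⅓*51 = -17)
T = 5/4 (T = -9/(-36) - 17/(-17) = -9*(-1/36) - 17*(-1/17) = ¼ + 1 = 5/4 ≈ 1.2500)
u(x) = -18
m(y) = 68/151 + 4*y/453 (m(y) = (y + 51)/(112 + 5/4) = (51 + y)/(453/4) = (51 + y)*(4/453) = 68/151 + 4*y/453)
m(u(J)) - 1*(-43496) = (68/151 + (4/453)*(-18)) - 1*(-43496) = (68/151 - 24/151) + 43496 = 44/151 + 43496 = 6567940/151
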